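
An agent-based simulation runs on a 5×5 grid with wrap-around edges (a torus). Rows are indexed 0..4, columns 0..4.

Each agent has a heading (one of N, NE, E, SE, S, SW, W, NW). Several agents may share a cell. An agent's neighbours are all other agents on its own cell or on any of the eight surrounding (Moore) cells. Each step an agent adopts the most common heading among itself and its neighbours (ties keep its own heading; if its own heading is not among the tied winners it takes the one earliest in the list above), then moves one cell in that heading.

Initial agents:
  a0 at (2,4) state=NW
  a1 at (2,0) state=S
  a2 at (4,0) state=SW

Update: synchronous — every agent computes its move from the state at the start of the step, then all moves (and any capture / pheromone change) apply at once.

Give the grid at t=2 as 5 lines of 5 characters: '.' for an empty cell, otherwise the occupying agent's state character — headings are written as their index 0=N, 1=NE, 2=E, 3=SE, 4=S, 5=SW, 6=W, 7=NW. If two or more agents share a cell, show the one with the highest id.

t=1: a0@(1,3):NW a1@(3,0):S a2@(0,4):SW
t=2: a0@(0,2):NW a1@(4,0):S a2@(1,3):SW

..7..
...5.
.....
.....
4....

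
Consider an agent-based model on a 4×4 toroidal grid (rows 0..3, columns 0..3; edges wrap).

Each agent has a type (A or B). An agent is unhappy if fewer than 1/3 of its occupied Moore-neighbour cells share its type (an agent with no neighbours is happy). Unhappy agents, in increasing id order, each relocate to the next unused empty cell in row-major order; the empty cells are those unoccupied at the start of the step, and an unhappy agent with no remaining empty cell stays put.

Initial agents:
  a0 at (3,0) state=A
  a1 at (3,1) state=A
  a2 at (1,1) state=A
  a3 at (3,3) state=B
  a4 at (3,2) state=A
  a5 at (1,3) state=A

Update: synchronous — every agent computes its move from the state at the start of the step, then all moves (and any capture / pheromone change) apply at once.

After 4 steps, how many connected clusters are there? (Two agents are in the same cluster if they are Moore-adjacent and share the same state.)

t=1: a0@(3,0):A a1@(3,1):A a2@(1,1):A a3@(0,0):B a4@(3,2):A a5@(1,3):A
t=2: a0@(3,0):A a1@(3,1):A a2@(0,1):A a3@(0,2):B a4@(3,2):A a5@(0,3):A
t=3: a0@(3,0):A a1@(3,1):A a2@(0,1):A a3@(0,0):B a4@(3,2):A a5@(0,3):A
t=4: a0@(3,0):A a1@(3,1):A a2@(0,1):A a3@(0,2):B a4@(3,2):A a5@(0,3):A

2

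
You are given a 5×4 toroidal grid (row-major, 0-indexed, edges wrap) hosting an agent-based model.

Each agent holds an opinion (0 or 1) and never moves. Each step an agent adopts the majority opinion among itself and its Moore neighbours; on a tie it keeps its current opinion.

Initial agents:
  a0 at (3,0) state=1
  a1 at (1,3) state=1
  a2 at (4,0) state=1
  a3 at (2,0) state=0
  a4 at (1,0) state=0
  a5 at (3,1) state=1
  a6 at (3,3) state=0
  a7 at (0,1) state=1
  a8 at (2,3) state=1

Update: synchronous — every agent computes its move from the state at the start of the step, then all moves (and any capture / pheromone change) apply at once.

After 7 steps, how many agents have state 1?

t=1: a0@(3,0):1 a1@(1,3):1 a2@(4,0):1 a3@(2,0):1 a4@(1,0):1 a5@(3,1):1 a6@(3,3):1 a7@(0,1):1 a8@(2,3):1
t=2: (unchanged — steady state)

9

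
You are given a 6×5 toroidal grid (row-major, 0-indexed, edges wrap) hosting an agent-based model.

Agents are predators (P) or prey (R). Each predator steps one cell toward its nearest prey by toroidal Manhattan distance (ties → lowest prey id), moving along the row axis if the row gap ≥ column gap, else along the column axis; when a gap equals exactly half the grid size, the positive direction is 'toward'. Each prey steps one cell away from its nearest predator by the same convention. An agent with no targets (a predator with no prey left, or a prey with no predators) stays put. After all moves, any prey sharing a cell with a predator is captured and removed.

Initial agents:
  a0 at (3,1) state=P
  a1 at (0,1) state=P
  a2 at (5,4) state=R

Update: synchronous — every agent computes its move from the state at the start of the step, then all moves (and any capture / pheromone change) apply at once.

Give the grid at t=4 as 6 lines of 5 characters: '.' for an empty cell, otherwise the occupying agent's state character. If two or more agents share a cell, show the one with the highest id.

.....
.....
.....
.....
R...P
.....

t=1: a0@(4,1):P a1@(0,0):P a2@(5,3):R
t=2: a0@(4,2):P a1@(0,4):P a2@(5,4):R
t=3: a0@(4,3):P a1@(5,4):P a2@(4,4):R
t=4: a0@(4,4):P a1@(4,4):P a2@(4,0):R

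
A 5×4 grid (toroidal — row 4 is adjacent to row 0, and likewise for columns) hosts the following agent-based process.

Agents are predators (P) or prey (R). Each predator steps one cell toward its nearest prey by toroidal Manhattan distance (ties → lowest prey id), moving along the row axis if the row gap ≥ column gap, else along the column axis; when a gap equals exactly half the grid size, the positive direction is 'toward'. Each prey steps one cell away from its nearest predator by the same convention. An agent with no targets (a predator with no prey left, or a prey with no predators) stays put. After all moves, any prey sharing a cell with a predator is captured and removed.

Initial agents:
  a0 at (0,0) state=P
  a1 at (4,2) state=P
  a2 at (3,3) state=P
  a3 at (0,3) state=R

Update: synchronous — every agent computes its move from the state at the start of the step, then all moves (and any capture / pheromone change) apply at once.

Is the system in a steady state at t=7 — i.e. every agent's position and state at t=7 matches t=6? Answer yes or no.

t=1: a0@(0,3):P a1@(0,2):P a2@(4,3):P
t=2: (unchanged — steady state)

yes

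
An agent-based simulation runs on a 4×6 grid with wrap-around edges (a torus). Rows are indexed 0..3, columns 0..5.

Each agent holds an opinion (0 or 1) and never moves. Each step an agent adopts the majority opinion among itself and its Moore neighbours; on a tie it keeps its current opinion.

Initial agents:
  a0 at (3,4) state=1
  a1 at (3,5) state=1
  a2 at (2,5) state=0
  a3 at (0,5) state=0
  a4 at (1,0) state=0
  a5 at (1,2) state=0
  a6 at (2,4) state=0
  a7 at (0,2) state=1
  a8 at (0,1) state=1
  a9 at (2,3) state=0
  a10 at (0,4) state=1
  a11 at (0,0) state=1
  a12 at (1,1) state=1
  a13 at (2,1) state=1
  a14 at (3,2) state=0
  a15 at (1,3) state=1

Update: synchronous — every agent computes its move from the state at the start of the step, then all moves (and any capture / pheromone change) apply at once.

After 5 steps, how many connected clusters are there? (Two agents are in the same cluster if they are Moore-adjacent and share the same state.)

t=1: a0@(3,4):0 a1@(3,5):1 a2@(2,5):0 a3@(0,5):1 a4@(1,0):1 a5@(1,2):1 a6@(2,4):0 a7@(0,2):1 a8@(0,1):1 a9@(2,3):0 a10@(0,4):1 a11@(0,0):1 a12@(1,1):1 a13@(2,1):0 a14@(3,2):1 a15@(1,3):1
t=2: a0@(3,4):0 a1@(3,5):1 a2@(2,5):0 a3@(0,5):1 a4@(1,0):1 a5@(1,2):1 a6@(2,4):0 a7@(0,2):1 a8@(0,1):1 a9@(2,3):0 a10@(0,4):1 a11@(0,0):1 a12@(1,1):1 a13@(2,1):1 a14@(3,2):1 a15@(1,3):1
t=3: (unchanged — steady state)

2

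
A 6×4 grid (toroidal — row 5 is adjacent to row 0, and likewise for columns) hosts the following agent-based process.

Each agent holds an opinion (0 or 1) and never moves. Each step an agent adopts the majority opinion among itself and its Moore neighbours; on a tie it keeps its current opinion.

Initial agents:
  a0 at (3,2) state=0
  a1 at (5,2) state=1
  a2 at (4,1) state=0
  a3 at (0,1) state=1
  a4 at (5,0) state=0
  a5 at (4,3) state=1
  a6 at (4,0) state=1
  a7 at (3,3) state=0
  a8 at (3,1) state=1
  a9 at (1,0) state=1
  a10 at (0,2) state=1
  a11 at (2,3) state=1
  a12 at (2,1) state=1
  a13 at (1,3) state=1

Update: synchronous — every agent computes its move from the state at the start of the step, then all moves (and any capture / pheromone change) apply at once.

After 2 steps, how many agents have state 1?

14

t=1: a0@(3,2):1 a1@(5,2):1 a2@(4,1):0 a3@(0,1):1 a4@(5,0):1 a5@(4,3):1 a6@(4,0):1 a7@(3,3):1 a8@(3,1):1 a9@(1,0):1 a10@(0,2):1 a11@(2,3):1 a12@(2,1):1 a13@(1,3):1
t=2: a0@(3,2):1 a1@(5,2):1 a2@(4,1):1 a3@(0,1):1 a4@(5,0):1 a5@(4,3):1 a6@(4,0):1 a7@(3,3):1 a8@(3,1):1 a9@(1,0):1 a10@(0,2):1 a11@(2,3):1 a12@(2,1):1 a13@(1,3):1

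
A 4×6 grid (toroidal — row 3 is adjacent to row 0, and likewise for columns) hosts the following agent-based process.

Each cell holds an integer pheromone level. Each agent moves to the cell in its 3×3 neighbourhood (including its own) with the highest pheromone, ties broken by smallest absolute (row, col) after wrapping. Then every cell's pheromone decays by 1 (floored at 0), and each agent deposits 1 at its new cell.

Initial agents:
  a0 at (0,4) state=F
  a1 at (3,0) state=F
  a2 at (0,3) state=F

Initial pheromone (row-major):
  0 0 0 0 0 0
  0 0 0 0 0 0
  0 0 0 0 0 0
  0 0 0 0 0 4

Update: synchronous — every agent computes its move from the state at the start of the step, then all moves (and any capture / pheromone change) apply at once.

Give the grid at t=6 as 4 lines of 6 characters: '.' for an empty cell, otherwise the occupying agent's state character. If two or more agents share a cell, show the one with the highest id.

..F...
......
......
.....F

t=1: a0@(3,5) a1@(3,5) a2@(0,2) | pheromone: 0 0 1 0 0 0 / 0 0 0 0 0 0 / 0 0 0 0 0 0 / 0 0 0 0 0 5
t=2: a0@(3,5) a1@(3,5) a2@(0,2) | pheromone: 0 0 1 0 0 0 / 0 0 0 0 0 0 / 0 0 0 0 0 0 / 0 0 0 0 0 6
t=3: a0@(3,5) a1@(3,5) a2@(0,2) | pheromone: 0 0 1 0 0 0 / 0 0 0 0 0 0 / 0 0 0 0 0 0 / 0 0 0 0 0 7
t=4: a0@(3,5) a1@(3,5) a2@(0,2) | pheromone: 0 0 1 0 0 0 / 0 0 0 0 0 0 / 0 0 0 0 0 0 / 0 0 0 0 0 8
t=5: a0@(3,5) a1@(3,5) a2@(0,2) | pheromone: 0 0 1 0 0 0 / 0 0 0 0 0 0 / 0 0 0 0 0 0 / 0 0 0 0 0 9
t=6: a0@(3,5) a1@(3,5) a2@(0,2) | pheromone: 0 0 1 0 0 0 / 0 0 0 0 0 0 / 0 0 0 0 0 0 / 0 0 0 0 0 10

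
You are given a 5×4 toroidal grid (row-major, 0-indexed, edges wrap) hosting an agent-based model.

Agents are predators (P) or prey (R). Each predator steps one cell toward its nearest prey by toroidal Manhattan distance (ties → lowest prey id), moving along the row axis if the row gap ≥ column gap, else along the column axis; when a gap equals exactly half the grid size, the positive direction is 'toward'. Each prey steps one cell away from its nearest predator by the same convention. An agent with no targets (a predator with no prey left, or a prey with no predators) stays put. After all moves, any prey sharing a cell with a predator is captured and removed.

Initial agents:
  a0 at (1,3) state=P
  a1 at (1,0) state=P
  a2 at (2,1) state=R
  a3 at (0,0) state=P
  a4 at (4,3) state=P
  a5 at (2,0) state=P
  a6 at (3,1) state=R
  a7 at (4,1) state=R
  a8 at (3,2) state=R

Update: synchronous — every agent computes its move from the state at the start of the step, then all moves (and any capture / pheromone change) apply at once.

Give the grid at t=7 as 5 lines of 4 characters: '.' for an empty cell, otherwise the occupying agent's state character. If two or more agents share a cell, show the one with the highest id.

....
..P.
R.PP
....
..PR

t=1: a0@(1,0):P a1@(2,0):P a2@(2,2):R a3@(4,0):P a4@(4,0):P a5@(2,1):P a6@(4,1):R a7@(3,1):R a8@(2,2):R
t=2: a0@(1,1):P a1@(2,1):P a2@(2,3):R a3@(4,1):P a4@(4,1):P a5@(2,2):P a6@(4,2):R a8@(2,3):R
t=3: a0@(1,2):P a1@(2,2):P a2@(2,0):R a3@(4,2):P a4@(4,2):P a5@(2,3):P a6@(4,3):R a8@(2,0):R
t=4: a0@(1,3):P a1@(2,3):P a2@(2,1):R a3@(4,3):P a4@(4,3):P a5@(2,0):P a6@(4,0):R a8@(2,1):R
t=5: a0@(1,0):P a1@(2,0):P a2@(2,2):R a3@(4,0):P a4@(4,0):P a5@(2,1):P a6@(4,1):R a8@(2,2):R
t=6: a0@(1,1):P a1@(2,1):P a2@(2,3):R a3@(4,1):P a4@(4,1):P a5@(2,2):P a6@(4,2):R a8@(2,3):R
t=7: a0@(1,2):P a1@(2,2):P a2@(2,0):R a3@(4,2):P a4@(4,2):P a5@(2,3):P a6@(4,3):R a8@(2,0):R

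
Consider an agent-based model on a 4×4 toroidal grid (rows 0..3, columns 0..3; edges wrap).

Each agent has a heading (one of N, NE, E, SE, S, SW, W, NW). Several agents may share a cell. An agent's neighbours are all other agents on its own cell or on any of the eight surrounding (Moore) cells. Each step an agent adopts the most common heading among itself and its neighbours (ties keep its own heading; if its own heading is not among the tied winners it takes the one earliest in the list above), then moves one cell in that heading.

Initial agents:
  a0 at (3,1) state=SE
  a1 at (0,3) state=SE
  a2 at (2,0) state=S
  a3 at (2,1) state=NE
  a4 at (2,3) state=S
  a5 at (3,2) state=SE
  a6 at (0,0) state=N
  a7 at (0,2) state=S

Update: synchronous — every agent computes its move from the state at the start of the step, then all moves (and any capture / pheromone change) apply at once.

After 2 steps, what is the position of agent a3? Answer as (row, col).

t=1: a0@(0,2):SE a1@(1,0):SE a2@(3,0):S a3@(3,2):SE a4@(3,3):S a5@(0,3):SE a6@(1,1):SE a7@(1,3):SE
t=2: a0@(1,3):SE a1@(2,1):SE a2@(0,0):S a3@(0,3):SE a4@(0,0):SE a5@(1,0):SE a6@(2,2):SE a7@(2,0):SE

(0, 3)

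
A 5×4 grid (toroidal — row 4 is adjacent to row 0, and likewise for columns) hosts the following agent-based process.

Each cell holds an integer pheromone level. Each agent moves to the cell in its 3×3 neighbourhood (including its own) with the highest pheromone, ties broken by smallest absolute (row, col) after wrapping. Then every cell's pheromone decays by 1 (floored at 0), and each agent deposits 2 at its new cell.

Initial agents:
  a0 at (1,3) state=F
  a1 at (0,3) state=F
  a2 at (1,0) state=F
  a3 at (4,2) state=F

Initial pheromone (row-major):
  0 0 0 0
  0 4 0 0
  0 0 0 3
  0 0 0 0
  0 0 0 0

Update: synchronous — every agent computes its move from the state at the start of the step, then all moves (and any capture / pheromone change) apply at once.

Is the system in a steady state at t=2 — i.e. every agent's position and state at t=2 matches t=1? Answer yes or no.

no

t=1: a0@(2,3) a1@(0,0) a2@(1,1) a3@(0,1) | pheromone: 2 2 0 0 / 0 5 0 0 / 0 0 0 4 / 0 0 0 0 / 0 0 0 0
t=2: a0@(2,3) a1@(1,1) a2@(1,1) a3@(1,1) | pheromone: 1 1 0 0 / 0 10 0 0 / 0 0 0 5 / 0 0 0 0 / 0 0 0 0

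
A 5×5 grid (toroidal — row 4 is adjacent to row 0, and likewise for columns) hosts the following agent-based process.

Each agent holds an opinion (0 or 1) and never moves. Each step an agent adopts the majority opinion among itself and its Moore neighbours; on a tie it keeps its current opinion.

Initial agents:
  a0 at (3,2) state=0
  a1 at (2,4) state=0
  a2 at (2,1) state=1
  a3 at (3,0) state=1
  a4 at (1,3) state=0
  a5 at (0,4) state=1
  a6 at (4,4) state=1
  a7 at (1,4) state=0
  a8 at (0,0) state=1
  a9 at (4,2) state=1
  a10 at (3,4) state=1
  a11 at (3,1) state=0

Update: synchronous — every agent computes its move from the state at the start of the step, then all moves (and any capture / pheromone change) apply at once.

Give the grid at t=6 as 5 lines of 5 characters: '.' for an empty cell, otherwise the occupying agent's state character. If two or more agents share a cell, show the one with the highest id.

t=1: a0@(3,2):0 a1@(2,4):0 a2@(2,1):1 a3@(3,0):1 a4@(1,3):0 a5@(0,4):1 a6@(4,4):1 a7@(1,4):0 a8@(0,0):1 a9@(4,2):0 a10@(3,4):1 a11@(3,1):1
t=2: (unchanged — steady state)

1...1
...00
.1..0
110.1
..0.1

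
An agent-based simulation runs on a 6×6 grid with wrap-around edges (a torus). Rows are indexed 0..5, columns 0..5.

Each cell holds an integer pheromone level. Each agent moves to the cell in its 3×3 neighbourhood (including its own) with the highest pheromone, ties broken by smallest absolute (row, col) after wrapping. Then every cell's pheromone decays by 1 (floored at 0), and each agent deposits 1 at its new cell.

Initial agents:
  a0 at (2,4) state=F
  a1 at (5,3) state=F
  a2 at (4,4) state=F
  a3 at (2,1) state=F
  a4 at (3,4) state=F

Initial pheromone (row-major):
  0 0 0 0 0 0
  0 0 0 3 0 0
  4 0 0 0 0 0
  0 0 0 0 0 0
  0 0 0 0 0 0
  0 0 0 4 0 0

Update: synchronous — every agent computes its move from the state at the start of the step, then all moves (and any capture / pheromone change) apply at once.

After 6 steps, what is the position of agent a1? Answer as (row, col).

t=1: a0@(1,3) a1@(5,3) a2@(5,3) a3@(2,0) a4@(2,3) | pheromone: 0 0 0 0 0 0 / 0 0 0 3 0 0 / 4 0 0 1 0 0 / 0 0 0 0 0 0 / 0 0 0 0 0 0 / 0 0 0 5 0 0
t=2: a0@(1,3) a1@(5,3) a2@(5,3) a3@(2,0) a4@(1,3) | pheromone: 0 0 0 0 0 0 / 0 0 0 4 0 0 / 4 0 0 0 0 0 / 0 0 0 0 0 0 / 0 0 0 0 0 0 / 0 0 0 6 0 0
t=3: a0@(1,3) a1@(5,3) a2@(5,3) a3@(2,0) a4@(1,3) | pheromone: 0 0 0 0 0 0 / 0 0 0 5 0 0 / 4 0 0 0 0 0 / 0 0 0 0 0 0 / 0 0 0 0 0 0 / 0 0 0 7 0 0
t=4: a0@(1,3) a1@(5,3) a2@(5,3) a3@(2,0) a4@(1,3) | pheromone: 0 0 0 0 0 0 / 0 0 0 6 0 0 / 4 0 0 0 0 0 / 0 0 0 0 0 0 / 0 0 0 0 0 0 / 0 0 0 8 0 0
t=5: a0@(1,3) a1@(5,3) a2@(5,3) a3@(2,0) a4@(1,3) | pheromone: 0 0 0 0 0 0 / 0 0 0 7 0 0 / 4 0 0 0 0 0 / 0 0 0 0 0 0 / 0 0 0 0 0 0 / 0 0 0 9 0 0
t=6: a0@(1,3) a1@(5,3) a2@(5,3) a3@(2,0) a4@(1,3) | pheromone: 0 0 0 0 0 0 / 0 0 0 8 0 0 / 4 0 0 0 0 0 / 0 0 0 0 0 0 / 0 0 0 0 0 0 / 0 0 0 10 0 0

(5, 3)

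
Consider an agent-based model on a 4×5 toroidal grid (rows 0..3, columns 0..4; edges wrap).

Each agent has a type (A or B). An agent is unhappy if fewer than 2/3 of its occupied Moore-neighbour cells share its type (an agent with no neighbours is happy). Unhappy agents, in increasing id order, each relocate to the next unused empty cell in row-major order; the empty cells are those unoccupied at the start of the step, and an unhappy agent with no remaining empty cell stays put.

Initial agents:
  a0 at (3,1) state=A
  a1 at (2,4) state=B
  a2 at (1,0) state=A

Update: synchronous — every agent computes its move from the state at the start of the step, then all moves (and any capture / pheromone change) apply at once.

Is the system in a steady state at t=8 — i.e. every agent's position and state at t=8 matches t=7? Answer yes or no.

t=1: a0@(3,1):A a1@(0,0):B a2@(0,1):A
t=2: a0@(0,2):A a1@(0,3):B a2@(0,4):A
t=3: a0@(0,0):A a1@(0,1):B a2@(1,0):A
t=4: a0@(0,2):A a1@(0,3):B a2@(0,4):A
t=5: a0@(0,0):A a1@(0,1):B a2@(1,0):A
t=6: a0@(0,2):A a1@(0,3):B a2@(0,4):A
t=7: a0@(0,0):A a1@(0,1):B a2@(1,0):A
t=8: a0@(0,2):A a1@(0,3):B a2@(0,4):A

no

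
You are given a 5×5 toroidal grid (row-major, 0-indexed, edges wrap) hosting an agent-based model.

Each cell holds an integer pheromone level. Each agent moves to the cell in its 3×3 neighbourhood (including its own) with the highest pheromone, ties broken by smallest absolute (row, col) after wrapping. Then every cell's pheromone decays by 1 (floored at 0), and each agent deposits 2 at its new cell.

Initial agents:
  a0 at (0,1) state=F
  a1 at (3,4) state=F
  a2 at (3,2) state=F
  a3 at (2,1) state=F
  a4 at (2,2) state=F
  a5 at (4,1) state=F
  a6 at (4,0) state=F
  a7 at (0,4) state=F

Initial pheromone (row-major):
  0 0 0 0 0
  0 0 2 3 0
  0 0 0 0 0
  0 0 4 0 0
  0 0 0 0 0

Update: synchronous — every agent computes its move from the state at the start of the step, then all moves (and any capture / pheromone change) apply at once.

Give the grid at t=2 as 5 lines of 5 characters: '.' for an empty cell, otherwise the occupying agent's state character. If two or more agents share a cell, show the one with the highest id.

t=1: a0@(1,2) a1@(2,0) a2@(3,2) a3@(3,2) a4@(3,2) a5@(3,2) a6@(0,0) a7@(1,3) | pheromone: 2 0 0 0 0 / 0 0 3 4 0 / 2 0 0 0 0 / 0 0 11 0 0 / 0 0 0 0 0
t=2: a0@(1,3) a1@(2,0) a2@(3,2) a3@(3,2) a4@(3,2) a5@(3,2) a6@(0,0) a7@(1,3) | pheromone: 3 0 0 0 0 / 0 0 2 7 0 / 3 0 0 0 0 / 0 0 18 0 0 / 0 0 0 0 0

F....
...F.
F....
..F..
.....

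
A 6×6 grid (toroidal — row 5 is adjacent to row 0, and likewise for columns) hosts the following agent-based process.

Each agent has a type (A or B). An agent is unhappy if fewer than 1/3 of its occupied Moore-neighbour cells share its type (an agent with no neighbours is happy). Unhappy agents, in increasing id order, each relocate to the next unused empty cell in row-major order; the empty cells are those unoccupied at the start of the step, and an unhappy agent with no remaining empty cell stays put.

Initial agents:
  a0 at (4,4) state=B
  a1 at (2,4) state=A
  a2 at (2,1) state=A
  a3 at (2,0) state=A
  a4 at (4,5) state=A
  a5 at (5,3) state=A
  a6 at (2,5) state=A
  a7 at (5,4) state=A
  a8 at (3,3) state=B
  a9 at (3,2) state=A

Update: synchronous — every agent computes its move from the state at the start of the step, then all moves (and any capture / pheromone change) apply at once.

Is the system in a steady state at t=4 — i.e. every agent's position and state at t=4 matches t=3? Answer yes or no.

yes

t=1: a0@(0,0):B a1@(2,4):A a2@(2,1):A a3@(2,0):A a4@(4,5):A a5@(5,3):A a6@(2,5):A a7@(5,4):A a8@(3,3):B a9@(3,2):A
t=2: a0@(0,0):B a1@(2,4):A a2@(2,1):A a3@(2,0):A a4@(4,5):A a5@(5,3):A a6@(2,5):A a7@(5,4):A a8@(0,1):B a9@(3,2):A
t=3: (unchanged — steady state)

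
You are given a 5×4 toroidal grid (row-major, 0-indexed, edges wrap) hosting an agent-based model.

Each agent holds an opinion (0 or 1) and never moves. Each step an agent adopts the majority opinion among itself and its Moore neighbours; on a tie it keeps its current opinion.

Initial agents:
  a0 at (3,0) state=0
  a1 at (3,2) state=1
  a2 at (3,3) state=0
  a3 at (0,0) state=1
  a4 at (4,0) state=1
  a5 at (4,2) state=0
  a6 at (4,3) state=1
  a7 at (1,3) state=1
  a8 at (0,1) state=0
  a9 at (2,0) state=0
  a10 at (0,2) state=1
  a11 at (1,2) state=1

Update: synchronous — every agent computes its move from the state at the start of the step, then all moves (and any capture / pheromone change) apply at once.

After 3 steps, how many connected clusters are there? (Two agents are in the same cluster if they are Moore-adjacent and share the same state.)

2

t=1: a0@(3,0):0 a1@(3,2):1 a2@(3,3):0 a3@(0,0):1 a4@(4,0):1 a5@(4,2):0 a6@(4,3):1 a7@(1,3):1 a8@(0,1):1 a9@(2,0):0 a10@(0,2):1 a11@(1,2):1
t=2: a0@(3,0):0 a1@(3,2):1 a2@(3,3):0 a3@(0,0):1 a4@(4,0):1 a5@(4,2):1 a6@(4,3):1 a7@(1,3):1 a8@(0,1):1 a9@(2,0):0 a10@(0,2):1 a11@(1,2):1
t=3: a0@(3,0):0 a1@(3,2):1 a2@(3,3):1 a3@(0,0):1 a4@(4,0):1 a5@(4,2):1 a6@(4,3):1 a7@(1,3):1 a8@(0,1):1 a9@(2,0):0 a10@(0,2):1 a11@(1,2):1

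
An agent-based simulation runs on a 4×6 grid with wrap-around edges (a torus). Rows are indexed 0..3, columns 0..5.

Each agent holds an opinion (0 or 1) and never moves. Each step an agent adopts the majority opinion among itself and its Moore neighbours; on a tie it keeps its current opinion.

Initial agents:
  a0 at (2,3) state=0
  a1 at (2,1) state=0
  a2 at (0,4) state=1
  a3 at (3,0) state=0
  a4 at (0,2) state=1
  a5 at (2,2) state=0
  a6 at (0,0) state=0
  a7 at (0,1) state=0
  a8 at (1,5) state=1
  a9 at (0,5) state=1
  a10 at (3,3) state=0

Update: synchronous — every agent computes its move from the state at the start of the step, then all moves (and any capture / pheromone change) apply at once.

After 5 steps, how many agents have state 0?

8

t=1: a0@(2,3):0 a1@(2,1):0 a2@(0,4):1 a3@(3,0):0 a4@(0,2):0 a5@(2,2):0 a6@(0,0):0 a7@(0,1):0 a8@(1,5):1 a9@(0,5):1 a10@(3,3):0
t=2: (unchanged — steady state)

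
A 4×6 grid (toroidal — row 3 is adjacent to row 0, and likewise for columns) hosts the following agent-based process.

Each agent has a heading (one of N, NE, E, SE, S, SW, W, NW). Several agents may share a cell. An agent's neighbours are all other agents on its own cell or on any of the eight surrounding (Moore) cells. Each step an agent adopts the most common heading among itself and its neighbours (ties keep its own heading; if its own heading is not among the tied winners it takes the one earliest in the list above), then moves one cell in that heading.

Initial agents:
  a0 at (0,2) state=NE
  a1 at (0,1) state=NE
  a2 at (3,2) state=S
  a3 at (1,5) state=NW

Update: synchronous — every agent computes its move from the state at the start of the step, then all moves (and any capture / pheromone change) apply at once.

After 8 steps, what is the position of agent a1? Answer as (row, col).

t=1: a0@(3,3):NE a1@(3,2):NE a2@(2,3):NE a3@(0,4):NW
t=2: a0@(2,4):NE a1@(2,3):NE a2@(1,4):NE a3@(3,3):NW
t=3: a0@(1,5):NE a1@(1,4):NE a2@(0,5):NE a3@(2,4):NE
t=4: a0@(0,0):NE a1@(0,5):NE a2@(3,0):NE a3@(1,5):NE
t=5: a0@(3,1):NE a1@(3,0):NE a2@(2,1):NE a3@(0,0):NE
t=6: a0@(2,2):NE a1@(2,1):NE a2@(1,2):NE a3@(3,1):NE
t=7: a0@(1,3):NE a1@(1,2):NE a2@(0,3):NE a3@(2,2):NE
t=8: a0@(0,4):NE a1@(0,3):NE a2@(3,4):NE a3@(1,3):NE

(0, 3)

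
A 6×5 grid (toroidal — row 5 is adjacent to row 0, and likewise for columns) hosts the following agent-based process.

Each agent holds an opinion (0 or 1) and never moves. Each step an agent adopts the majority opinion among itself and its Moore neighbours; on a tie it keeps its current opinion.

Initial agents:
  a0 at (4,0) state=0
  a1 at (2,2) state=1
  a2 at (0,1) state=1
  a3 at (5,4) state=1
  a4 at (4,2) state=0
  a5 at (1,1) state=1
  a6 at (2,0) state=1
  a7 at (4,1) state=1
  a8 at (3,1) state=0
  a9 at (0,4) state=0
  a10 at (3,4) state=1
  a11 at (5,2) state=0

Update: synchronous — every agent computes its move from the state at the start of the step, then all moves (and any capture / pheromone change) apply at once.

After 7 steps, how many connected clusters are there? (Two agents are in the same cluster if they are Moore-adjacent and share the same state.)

2

t=1: a0@(4,0):1 a1@(2,2):1 a2@(0,1):1 a3@(5,4):0 a4@(4,2):0 a5@(1,1):1 a6@(2,0):1 a7@(4,1):0 a8@(3,1):0 a9@(0,4):0 a10@(3,4):1 a11@(5,2):0
t=2: a0@(4,0):0 a1@(2,2):1 a2@(0,1):1 a3@(5,4):0 a4@(4,2):0 a5@(1,1):1 a6@(2,0):1 a7@(4,1):0 a8@(3,1):0 a9@(0,4):0 a10@(3,4):1 a11@(5,2):0
t=3: (unchanged — steady state)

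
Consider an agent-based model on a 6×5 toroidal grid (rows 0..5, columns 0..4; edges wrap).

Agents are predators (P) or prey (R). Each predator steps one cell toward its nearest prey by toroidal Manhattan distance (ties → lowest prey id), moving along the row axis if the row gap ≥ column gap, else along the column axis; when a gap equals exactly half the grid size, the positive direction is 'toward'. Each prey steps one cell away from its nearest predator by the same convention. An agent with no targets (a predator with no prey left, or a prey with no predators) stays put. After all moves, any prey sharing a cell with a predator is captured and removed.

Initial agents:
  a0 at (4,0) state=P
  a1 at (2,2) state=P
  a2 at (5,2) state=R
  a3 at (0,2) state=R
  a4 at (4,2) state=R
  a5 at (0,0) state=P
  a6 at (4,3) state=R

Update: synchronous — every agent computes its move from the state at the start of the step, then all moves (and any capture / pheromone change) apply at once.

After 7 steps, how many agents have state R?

t=1: a0@(4,1):P a1@(1,2):P a2@(5,3):R a3@(5,2):R a4@(4,3):R a5@(0,1):P a6@(4,2):R
t=2: a0@(4,2):P a1@(0,2):P a2@(5,4):R a4@(4,4):R a5@(5,1):P a6@(4,3):R
t=3: a0@(4,3):P a1@(0,3):P a2@(5,3):R a4@(4,0):R a5@(5,0):P a6@(4,4):R
t=4: a0@(5,3):P a1@(5,3):P a2@(0,3):R a4@(3,0):R a5@(4,0):P
t=5: a0@(0,3):P a1@(0,3):P a2@(1,3):R a4@(2,0):R a5@(3,0):P
t=6: a0@(1,3):P a1@(1,3):P a2@(2,3):R a4@(1,0):R a5@(2,0):P
t=7: a0@(2,3):P a1@(2,3):P a2@(3,3):R a4@(0,0):R a5@(1,0):P

2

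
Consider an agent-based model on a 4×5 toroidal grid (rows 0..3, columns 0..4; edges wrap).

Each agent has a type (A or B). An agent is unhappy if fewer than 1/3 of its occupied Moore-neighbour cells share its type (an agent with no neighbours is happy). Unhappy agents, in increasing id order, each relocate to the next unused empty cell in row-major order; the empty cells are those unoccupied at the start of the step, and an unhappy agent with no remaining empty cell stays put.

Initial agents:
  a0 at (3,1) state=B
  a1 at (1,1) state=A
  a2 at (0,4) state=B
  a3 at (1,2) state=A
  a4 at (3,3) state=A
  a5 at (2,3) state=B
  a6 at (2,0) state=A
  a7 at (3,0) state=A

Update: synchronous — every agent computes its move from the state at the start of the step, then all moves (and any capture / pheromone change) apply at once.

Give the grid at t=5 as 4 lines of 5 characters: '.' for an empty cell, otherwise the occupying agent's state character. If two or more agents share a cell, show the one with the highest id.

B.A.B
BAA..
A....
A....

t=1: a0@(0,0):B a1@(1,1):A a2@(0,1):B a3@(1,2):A a4@(0,2):A a5@(0,3):B a6@(2,0):A a7@(3,0):A
t=2: a0@(0,0):B a1@(1,1):A a2@(0,4):B a3@(1,2):A a4@(0,2):A a5@(1,0):B a6@(2,0):A a7@(3,0):A
t=3: (unchanged — steady state)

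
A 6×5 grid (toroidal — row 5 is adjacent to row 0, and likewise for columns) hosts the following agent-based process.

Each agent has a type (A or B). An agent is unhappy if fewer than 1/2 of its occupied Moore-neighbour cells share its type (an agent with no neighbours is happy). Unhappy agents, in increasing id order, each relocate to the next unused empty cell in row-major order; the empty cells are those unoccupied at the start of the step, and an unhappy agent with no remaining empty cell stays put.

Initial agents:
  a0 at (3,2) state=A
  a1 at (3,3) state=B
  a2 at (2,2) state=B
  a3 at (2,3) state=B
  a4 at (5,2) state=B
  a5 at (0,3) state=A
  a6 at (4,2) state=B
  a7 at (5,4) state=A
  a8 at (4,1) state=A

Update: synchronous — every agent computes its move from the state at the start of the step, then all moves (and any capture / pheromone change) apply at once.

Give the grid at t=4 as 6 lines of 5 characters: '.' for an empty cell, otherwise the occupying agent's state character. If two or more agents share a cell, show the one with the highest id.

A.AAB
.....
..BB.
...B.
..B..
....A

t=1: a0@(0,0):A a1@(3,3):B a2@(2,2):B a3@(2,3):B a4@(0,1):B a5@(0,3):A a6@(4,2):B a7@(5,4):A a8@(0,2):A
t=2: a0@(0,0):A a1@(3,3):B a2@(2,2):B a3@(2,3):B a4@(0,4):B a5@(0,3):A a6@(4,2):B a7@(5,4):A a8@(0,2):A
t=3: a0@(0,0):A a1@(3,3):B a2@(2,2):B a3@(2,3):B a4@(0,1):B a5@(0,3):A a6@(4,2):B a7@(5,4):A a8@(0,2):A
t=4: a0@(0,0):A a1@(3,3):B a2@(2,2):B a3@(2,3):B a4@(0,4):B a5@(0,3):A a6@(4,2):B a7@(5,4):A a8@(0,2):A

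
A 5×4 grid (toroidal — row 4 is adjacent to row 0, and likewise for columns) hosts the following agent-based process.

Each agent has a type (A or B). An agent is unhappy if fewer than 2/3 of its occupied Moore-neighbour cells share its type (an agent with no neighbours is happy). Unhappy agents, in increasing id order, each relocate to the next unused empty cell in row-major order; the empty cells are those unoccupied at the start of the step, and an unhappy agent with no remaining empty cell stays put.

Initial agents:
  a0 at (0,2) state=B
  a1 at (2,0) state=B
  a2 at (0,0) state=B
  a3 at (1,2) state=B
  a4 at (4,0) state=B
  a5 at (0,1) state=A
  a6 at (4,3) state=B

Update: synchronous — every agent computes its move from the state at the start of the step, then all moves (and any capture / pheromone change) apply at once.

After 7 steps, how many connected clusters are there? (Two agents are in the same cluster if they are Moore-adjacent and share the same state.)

2

t=1: a0@(0,2):B a1@(2,0):B a2@(0,0):B a3@(0,3):B a4@(4,0):B a5@(1,0):A a6@(4,3):B
t=2: a0@(0,2):B a1@(0,1):B a2@(0,0):B a3@(0,3):B a4@(4,0):B a5@(1,1):A a6@(4,3):B
t=3: a0@(0,2):B a1@(0,1):B a2@(0,0):B a3@(0,3):B a4@(4,0):B a5@(1,0):A a6@(4,3):B
t=4: a0@(0,2):B a1@(0,1):B a2@(0,0):B a3@(0,3):B a4@(4,0):B a5@(1,1):A a6@(4,3):B
t=5: a0@(0,2):B a1@(0,1):B a2@(0,0):B a3@(0,3):B a4@(4,0):B a5@(1,0):A a6@(4,3):B
t=6: a0@(0,2):B a1@(0,1):B a2@(0,0):B a3@(0,3):B a4@(4,0):B a5@(1,1):A a6@(4,3):B
t=7: a0@(0,2):B a1@(0,1):B a2@(0,0):B a3@(0,3):B a4@(4,0):B a5@(1,0):A a6@(4,3):B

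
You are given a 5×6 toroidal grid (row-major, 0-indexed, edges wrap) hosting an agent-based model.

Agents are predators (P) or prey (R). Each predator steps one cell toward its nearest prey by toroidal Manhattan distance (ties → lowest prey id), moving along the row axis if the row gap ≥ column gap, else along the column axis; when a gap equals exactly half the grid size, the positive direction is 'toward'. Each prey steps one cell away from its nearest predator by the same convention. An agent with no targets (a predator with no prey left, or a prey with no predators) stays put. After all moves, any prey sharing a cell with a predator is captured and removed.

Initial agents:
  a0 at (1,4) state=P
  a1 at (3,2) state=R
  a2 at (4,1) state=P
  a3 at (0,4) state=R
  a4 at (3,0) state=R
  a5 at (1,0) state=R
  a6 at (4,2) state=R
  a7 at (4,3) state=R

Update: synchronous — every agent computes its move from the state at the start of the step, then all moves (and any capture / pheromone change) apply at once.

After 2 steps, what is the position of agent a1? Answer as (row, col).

t=1: a0@(0,4):P a1@(2,2):R a2@(4,2):P a3@(4,4):R a4@(2,0):R a5@(1,1):R a6@(4,3):R a7@(4,4):R
t=2: a0@(4,4):P a1@(1,2):R a2@(4,3):P a3@(3,4):R a4@(3,0):R a5@(2,1):R a7@(3,4):R

(1, 2)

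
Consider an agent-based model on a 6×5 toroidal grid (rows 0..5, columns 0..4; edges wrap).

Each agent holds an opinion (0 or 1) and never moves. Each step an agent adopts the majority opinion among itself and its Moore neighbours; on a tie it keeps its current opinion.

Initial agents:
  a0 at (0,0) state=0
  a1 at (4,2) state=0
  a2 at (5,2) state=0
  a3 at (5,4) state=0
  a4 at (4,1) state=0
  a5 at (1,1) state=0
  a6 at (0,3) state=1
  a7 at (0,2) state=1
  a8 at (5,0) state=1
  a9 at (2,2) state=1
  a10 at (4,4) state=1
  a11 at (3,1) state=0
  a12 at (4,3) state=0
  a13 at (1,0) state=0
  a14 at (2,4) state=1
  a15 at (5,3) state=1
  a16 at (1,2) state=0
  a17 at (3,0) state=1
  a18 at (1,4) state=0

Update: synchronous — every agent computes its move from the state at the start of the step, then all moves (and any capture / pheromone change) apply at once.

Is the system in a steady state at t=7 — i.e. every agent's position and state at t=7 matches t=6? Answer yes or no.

t=1: a0@(0,0):0 a1@(4,2):0 a2@(5,2):0 a3@(5,4):1 a4@(4,1):0 a5@(1,1):0 a6@(0,3):0 a7@(0,2):1 a8@(5,0):0 a9@(2,2):0 a10@(4,4):1 a11@(3,1):0 a12@(4,3):0 a13@(1,0):0 a14@(2,4):1 a15@(5,3):1 a16@(1,2):1 a17@(3,0):1 a18@(1,4):0
t=2: a0@(0,0):0 a1@(4,2):0 a2@(5,2):0 a3@(5,4):0 a4@(4,1):0 a5@(1,1):0 a6@(0,3):1 a7@(0,2):1 a8@(5,0):0 a9@(2,2):0 a10@(4,4):1 a11@(3,1):0 a12@(4,3):0 a13@(1,0):0 a14@(2,4):1 a15@(5,3):1 a16@(1,2):0 a17@(3,0):1 a18@(1,4):0
t=3: a0@(0,0):0 a1@(4,2):0 a2@(5,2):0 a3@(5,4):0 a4@(4,1):0 a5@(1,1):0 a6@(0,3):0 a7@(0,2):1 a8@(5,0):0 a9@(2,2):0 a10@(4,4):1 a11@(3,1):0 a12@(4,3):0 a13@(1,0):0 a14@(2,4):1 a15@(5,3):1 a16@(1,2):0 a17@(3,0):1 a18@(1,4):0
t=4: a0@(0,0):0 a1@(4,2):0 a2@(5,2):0 a3@(5,4):0 a4@(4,1):0 a5@(1,1):0 a6@(0,3):0 a7@(0,2):0 a8@(5,0):0 a9@(2,2):0 a10@(4,4):1 a11@(3,1):0 a12@(4,3):0 a13@(1,0):0 a14@(2,4):1 a15@(5,3):0 a16@(1,2):0 a17@(3,0):1 a18@(1,4):0
t=5: a0@(0,0):0 a1@(4,2):0 a2@(5,2):0 a3@(5,4):0 a4@(4,1):0 a5@(1,1):0 a6@(0,3):0 a7@(0,2):0 a8@(5,0):0 a9@(2,2):0 a10@(4,4):0 a11@(3,1):0 a12@(4,3):0 a13@(1,0):0 a14@(2,4):1 a15@(5,3):0 a16@(1,2):0 a17@(3,0):1 a18@(1,4):0
t=6: a0@(0,0):0 a1@(4,2):0 a2@(5,2):0 a3@(5,4):0 a4@(4,1):0 a5@(1,1):0 a6@(0,3):0 a7@(0,2):0 a8@(5,0):0 a9@(2,2):0 a10@(4,4):0 a11@(3,1):0 a12@(4,3):0 a13@(1,0):0 a14@(2,4):1 a15@(5,3):0 a16@(1,2):0 a17@(3,0):0 a18@(1,4):0
t=7: a0@(0,0):0 a1@(4,2):0 a2@(5,2):0 a3@(5,4):0 a4@(4,1):0 a5@(1,1):0 a6@(0,3):0 a7@(0,2):0 a8@(5,0):0 a9@(2,2):0 a10@(4,4):0 a11@(3,1):0 a12@(4,3):0 a13@(1,0):0 a14@(2,4):0 a15@(5,3):0 a16@(1,2):0 a17@(3,0):0 a18@(1,4):0

no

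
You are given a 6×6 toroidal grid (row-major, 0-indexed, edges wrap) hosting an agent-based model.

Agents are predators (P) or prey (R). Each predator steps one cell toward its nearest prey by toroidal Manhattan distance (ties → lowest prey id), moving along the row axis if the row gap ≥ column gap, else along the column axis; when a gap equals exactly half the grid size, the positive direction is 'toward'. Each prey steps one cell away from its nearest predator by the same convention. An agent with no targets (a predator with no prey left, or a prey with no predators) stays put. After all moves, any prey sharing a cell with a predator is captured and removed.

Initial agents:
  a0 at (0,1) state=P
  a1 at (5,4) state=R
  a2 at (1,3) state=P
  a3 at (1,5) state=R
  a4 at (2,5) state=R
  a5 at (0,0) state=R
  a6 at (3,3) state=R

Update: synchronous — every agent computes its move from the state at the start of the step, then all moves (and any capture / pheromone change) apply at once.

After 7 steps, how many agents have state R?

t=1: a0@(0,0):P a1@(4,4):R a2@(1,4):P a3@(1,0):R a4@(2,0):R a5@(0,5):R a6@(4,3):R
t=2: a0@(1,0):P a1@(3,4):R a2@(1,5):P a3@(2,0):R a4@(3,0):R a5@(0,4):R a6@(3,3):R
t=3: a0@(2,0):P a1@(4,4):R a2@(2,5):P a3@(3,0):R a4@(4,0):R a5@(5,4):R a6@(4,3):R
t=4: a0@(3,0):P a1@(5,4):R a2@(3,5):P a3@(4,0):R a4@(5,0):R a5@(4,4):R a6@(5,3):R
t=5: a0@(4,0):P a1@(0,4):R a2@(4,5):P a3@(5,0):R a4@(0,0):R a5@(5,4):R a6@(0,3):R
t=6: a0@(5,0):P a1@(1,4):R a2@(5,5):P a3@(0,0):R a4@(1,0):R a5@(0,4):R a6@(1,3):R
t=7: a0@(0,0):P a1@(2,4):R a2@(0,5):P a3@(1,0):R a4@(2,0):R a5@(1,4):R a6@(2,3):R

5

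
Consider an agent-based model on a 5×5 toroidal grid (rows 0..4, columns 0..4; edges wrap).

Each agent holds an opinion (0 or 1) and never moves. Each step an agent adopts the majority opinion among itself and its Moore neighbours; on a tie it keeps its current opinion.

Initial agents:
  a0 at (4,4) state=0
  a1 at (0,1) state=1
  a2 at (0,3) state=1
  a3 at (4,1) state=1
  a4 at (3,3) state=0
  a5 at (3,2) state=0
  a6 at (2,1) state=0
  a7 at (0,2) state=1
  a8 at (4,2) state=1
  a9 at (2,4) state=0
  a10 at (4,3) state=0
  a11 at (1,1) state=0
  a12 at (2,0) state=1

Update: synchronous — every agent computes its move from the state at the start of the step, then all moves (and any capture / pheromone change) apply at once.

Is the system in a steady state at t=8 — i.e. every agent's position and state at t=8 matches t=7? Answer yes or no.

yes

t=1: a0@(4,4):0 a1@(0,1):1 a2@(0,3):1 a3@(4,1):1 a4@(3,3):0 a5@(3,2):0 a6@(2,1):0 a7@(0,2):1 a8@(4,2):1 a9@(2,4):0 a10@(4,3):0 a11@(1,1):1 a12@(2,0):0
t=2: (unchanged — steady state)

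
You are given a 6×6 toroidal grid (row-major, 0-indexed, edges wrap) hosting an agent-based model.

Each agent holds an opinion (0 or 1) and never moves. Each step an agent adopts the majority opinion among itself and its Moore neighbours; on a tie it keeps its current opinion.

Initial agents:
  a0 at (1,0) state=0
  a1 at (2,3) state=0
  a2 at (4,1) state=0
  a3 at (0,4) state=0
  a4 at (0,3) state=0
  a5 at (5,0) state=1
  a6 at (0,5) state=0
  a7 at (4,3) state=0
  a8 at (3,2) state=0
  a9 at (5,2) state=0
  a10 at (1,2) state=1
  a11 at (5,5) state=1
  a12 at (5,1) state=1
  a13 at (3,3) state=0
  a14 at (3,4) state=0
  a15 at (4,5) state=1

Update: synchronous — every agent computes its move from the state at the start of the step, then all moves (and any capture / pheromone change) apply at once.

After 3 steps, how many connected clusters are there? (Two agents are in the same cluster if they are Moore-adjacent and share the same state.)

2

t=1: a0@(1,0):0 a1@(2,3):0 a2@(4,1):0 a3@(0,4):0 a4@(0,3):0 a5@(5,0):1 a6@(0,5):0 a7@(4,3):0 a8@(3,2):0 a9@(5,2):0 a10@(1,2):0 a11@(5,5):1 a12@(5,1):1 a13@(3,3):0 a14@(3,4):0 a15@(4,5):1
t=2: (unchanged — steady state)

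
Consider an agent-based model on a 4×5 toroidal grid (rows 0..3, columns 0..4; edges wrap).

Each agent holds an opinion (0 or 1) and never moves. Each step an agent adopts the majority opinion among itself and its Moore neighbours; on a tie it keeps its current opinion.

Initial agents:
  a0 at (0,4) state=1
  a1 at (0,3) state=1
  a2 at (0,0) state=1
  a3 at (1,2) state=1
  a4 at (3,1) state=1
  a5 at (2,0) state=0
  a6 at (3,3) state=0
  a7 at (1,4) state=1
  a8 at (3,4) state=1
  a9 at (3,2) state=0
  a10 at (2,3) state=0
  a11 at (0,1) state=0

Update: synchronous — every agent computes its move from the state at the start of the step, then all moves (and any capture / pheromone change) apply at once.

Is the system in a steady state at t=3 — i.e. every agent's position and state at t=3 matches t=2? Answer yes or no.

yes

t=1: a0@(0,4):1 a1@(0,3):1 a2@(0,0):1 a3@(1,2):1 a4@(3,1):0 a5@(2,0):1 a6@(3,3):0 a7@(1,4):1 a8@(3,4):1 a9@(3,2):0 a10@(2,3):0 a11@(0,1):1
t=2: a0@(0,4):1 a1@(0,3):1 a2@(0,0):1 a3@(1,2):1 a4@(3,1):1 a5@(2,0):1 a6@(3,3):0 a7@(1,4):1 a8@(3,4):1 a9@(3,2):0 a10@(2,3):0 a11@(0,1):1
t=3: (unchanged — steady state)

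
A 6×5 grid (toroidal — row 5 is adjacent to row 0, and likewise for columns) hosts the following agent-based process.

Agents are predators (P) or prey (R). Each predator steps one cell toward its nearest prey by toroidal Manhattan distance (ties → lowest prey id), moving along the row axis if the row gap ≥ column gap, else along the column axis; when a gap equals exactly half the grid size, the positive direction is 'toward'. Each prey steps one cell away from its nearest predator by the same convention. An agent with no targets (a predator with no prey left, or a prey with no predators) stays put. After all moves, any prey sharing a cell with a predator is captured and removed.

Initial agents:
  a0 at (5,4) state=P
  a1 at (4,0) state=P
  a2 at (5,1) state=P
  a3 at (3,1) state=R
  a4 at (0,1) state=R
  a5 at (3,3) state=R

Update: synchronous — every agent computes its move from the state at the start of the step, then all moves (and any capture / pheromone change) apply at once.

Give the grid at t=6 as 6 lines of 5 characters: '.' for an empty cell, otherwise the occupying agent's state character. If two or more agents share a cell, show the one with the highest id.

.....
...P.
RR..P
.....
.....
.....

t=1: a0@(5,0):P a1@(3,0):P a2@(0,1):P a3@(2,1):R a4@(1,1):R a5@(2,3):R
t=2: a0@(0,0):P a1@(2,0):P a2@(1,1):P a4@(2,1):R a5@(2,2):R
t=3: a0@(1,0):P a1@(2,1):P a2@(2,1):P a4@(2,2):R a5@(2,3):R
t=4: a0@(1,1):P a1@(2,2):P a2@(2,2):P a4@(2,3):R a5@(2,4):R
t=5: a0@(1,2):P a1@(2,3):P a2@(2,3):P a4@(2,4):R a5@(2,0):R
t=6: a0@(1,3):P a1@(2,4):P a2@(2,4):P a4@(2,0):R a5@(2,1):R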